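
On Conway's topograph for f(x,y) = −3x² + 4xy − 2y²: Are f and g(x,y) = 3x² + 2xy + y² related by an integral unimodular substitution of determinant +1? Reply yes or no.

D₁ = -8, D₂ = -8
f is negative-definite; reduce −f:
−f: translate: b→2 (≡-4 mod 6), so (3,-4,2)→(3,2,1)
−f: flip: (3,2,1)→(1,-2,3)
−f: translate: b→0 (≡-2 mod 2), so (1,-2,3)→(1,0,2)
−f: reduced (well bottom): (1,0,2) with a≤c, −a<b≤a
flip sign back: reduced form of f is (-1,0,-2)
g: flip: (3,2,1)→(1,-2,3)
g: translate: b→0 (≡-2 mod 2), so (1,-2,3)→(1,0,2)
g: reduced (well bottom): (1,0,2) with a≤c, −a<b≤a
reduced forms (-1, 0, -2) vs (1, 0, 2) ⇒ inequivalent

no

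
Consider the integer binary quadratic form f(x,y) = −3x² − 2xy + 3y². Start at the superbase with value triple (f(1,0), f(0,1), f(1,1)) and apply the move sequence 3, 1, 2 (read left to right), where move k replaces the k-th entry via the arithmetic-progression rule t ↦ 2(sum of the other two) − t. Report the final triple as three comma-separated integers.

start (-3,3,-2) = (f(1,0),f(0,1),f(1,1))
replace slot 3: 2·((-3)+3) − (-2) = 2 → (-3,3,2)
replace slot 1: 2·(3+2) − (-3) = 13 → (13,3,2)
replace slot 2: 2·(13+2) − 3 = 27 → (13,27,2)

13,27,2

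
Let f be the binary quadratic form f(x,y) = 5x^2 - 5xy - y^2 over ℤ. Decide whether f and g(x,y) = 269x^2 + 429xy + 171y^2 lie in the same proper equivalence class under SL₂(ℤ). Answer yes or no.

D₁ = 45, D₂ = 45
river cycle of f (length 2): (-1, 5, 5), (5, 5, -1)
river cycle of g (length 2): (-1, 5, 5), (5, 5, -1)
cycles coincide ⇒ equivalent

yes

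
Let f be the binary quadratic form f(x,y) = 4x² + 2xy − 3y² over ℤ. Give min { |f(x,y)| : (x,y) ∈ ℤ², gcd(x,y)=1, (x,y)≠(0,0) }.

river: ρ → (-3,4,3)
river: ρ → (3,2,-4)
river: ρ → (-4,6,1)
river: ρ → (1,6,-4)
river: ρ → (-4,2,3)
river: ρ → (3,4,-3)
river: ρ → (-3,2,4)
river: ρ → (4,6,-1)
river: ρ → (-1,6,4)
river: ρ → (4,2,-3)
closes: descent 0, river 10
min |a| on river = 1

1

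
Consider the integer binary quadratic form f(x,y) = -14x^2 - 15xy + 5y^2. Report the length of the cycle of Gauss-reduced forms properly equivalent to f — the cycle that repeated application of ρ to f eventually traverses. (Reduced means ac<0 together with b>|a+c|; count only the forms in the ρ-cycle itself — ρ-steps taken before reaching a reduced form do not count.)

D = 505, ⌊√D⌋ = 22
descent: ρ → (5,15,-14)  [lands on river]
river: ρ → (-14,13,6)
river: ρ → (6,11,-16)
river: ρ → (-16,21,1)
river: ρ → (1,21,-16)
river: ρ → (-16,11,6)
river: ρ → (6,13,-14)
river: ρ → (-14,15,5)
ρ-cycle length = 8 (tail of 1 descent step not counted)

8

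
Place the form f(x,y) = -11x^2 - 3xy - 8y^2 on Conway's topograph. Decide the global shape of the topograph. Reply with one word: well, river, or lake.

D = b²−4ac = (-3)² − 4·(-11)·(-8) = -343
D < 0 ⇒ definite ⇒ every region one sign ⇒ single well

well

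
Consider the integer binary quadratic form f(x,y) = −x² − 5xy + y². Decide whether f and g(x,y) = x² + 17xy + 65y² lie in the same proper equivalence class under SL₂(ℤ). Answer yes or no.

D₁ = 29, D₂ = 29
river cycle of f (length 2): (1, 5, -1), (-1, 5, 1)
river cycle of g (length 2): (1, 5, -1), (-1, 5, 1)
cycles coincide ⇒ equivalent

yes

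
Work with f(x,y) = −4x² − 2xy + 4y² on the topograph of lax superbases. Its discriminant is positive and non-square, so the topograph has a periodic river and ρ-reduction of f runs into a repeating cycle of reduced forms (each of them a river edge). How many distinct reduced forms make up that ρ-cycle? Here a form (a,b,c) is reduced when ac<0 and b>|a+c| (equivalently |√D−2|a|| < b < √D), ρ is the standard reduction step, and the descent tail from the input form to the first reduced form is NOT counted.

D = 68, ⌊√D⌋ = 8
descent: ρ → (4,2,-4)  [lands on river]
river: ρ → (-4,6,2)
river: ρ → (2,6,-4)
river: ρ → (-4,2,4)
river: ρ → (4,6,-2)
river: ρ → (-2,6,4)
ρ-cycle length = 6 (tail of 1 descent step not counted)

6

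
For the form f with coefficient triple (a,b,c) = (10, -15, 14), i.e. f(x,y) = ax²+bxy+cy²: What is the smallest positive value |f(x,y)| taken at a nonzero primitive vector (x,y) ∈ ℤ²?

translate: b→5 (≡-15 mod 20), so (10,-15,14)→(10,5,9)
flip: (10,5,9)→(9,-5,10)
reduced (well bottom): (9,-5,10) with a≤c, −a<b≤a
well minimum = a = 9

9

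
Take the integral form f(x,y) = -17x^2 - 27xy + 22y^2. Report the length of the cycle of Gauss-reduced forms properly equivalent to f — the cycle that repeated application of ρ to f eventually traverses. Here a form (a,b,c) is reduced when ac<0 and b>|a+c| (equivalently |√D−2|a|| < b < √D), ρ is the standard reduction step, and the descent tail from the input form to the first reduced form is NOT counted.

D = 2225, ⌊√D⌋ = 47
descent: ρ → (22,27,-17)  [lands on river]
river: ρ → (-17,41,8)
river: ρ → (8,39,-22)
river: ρ → (-22,5,25)
river: ρ → (25,45,-2)
river: ρ → (-2,47,2)
river: ρ → (2,45,-25)
river: ρ → (-25,5,22)
river: ρ → (22,39,-8)
river: ρ → (-8,41,17)
river: ρ → (17,27,-22)
river: ρ → (-22,17,22)
ρ-cycle length = 12 (tail of 1 descent step not counted)

12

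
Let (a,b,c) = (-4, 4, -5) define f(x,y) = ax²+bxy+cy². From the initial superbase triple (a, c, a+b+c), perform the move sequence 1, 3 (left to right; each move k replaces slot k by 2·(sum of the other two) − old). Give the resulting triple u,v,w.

start (-4,-5,-5) = (f(1,0),f(0,1),f(1,1))
replace slot 1: 2·((-5)+(-5)) − (-4) = -16 → (-16,-5,-5)
replace slot 3: 2·((-16)+(-5)) − (-5) = -37 → (-16,-5,-37)

-16,-5,-37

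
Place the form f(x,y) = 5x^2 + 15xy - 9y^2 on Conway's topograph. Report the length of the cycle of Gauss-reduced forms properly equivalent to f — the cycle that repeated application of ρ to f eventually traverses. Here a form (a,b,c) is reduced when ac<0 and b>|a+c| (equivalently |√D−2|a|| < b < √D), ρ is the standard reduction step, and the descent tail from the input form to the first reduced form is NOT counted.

D = 405, ⌊√D⌋ = 20
river: ρ → (-9,3,11)
river: ρ → (11,19,-1)
river: ρ → (-1,19,11)
river: ρ → (11,3,-9)
river: ρ → (-9,15,5)
river: ρ → (5,15,-9)
ρ-cycle length = 6 (tail of 0 descent steps not counted)

6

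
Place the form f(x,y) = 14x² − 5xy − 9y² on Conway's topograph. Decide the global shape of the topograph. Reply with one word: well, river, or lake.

D = b²−4ac = (-5)² − 4·14·(-9) = 529
D = 23² is a perfect square ⇒ form factors over ℤ ⇒ lakes

lake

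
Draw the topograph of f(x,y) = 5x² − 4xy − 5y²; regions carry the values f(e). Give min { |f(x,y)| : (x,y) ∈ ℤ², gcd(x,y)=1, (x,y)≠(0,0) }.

descent: ρ → (-5,4,5)  [lands on river]
river: ρ → (5,6,-4)
river: ρ → (-4,10,1)
river: ρ → (1,10,-4)
river: ρ → (-4,6,5)
river: ρ → (5,4,-5)
river: ρ → (-5,6,4)
river: ρ → (4,10,-1)
river: ρ → (-1,10,4)
river: ρ → (4,6,-5)
closes: descent 1, river 10
min |a| on river = 1

1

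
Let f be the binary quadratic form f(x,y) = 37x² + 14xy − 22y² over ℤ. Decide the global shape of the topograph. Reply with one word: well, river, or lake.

D = b²−4ac = 14² − 4·37·(-22) = 3452
D > 0 non-square ⇒ indefinite ⇒ periodic river

river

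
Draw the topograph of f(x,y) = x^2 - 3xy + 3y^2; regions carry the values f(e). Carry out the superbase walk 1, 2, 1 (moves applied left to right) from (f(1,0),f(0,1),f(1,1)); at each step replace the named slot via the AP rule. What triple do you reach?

start (1,3,1) = (f(1,0),f(0,1),f(1,1))
replace slot 1: 2·(3+1) − 1 = 7 → (7,3,1)
replace slot 2: 2·(7+1) − 3 = 13 → (7,13,1)
replace slot 1: 2·(13+1) − 7 = 21 → (21,13,1)

21,13,1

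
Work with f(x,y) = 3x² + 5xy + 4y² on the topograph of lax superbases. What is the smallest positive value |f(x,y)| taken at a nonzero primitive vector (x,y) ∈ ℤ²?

translate: b→-1 (≡5 mod 6), so (3,5,4)→(3,-1,2)
flip: (3,-1,2)→(2,1,3)
reduced (well bottom): (2,1,3) with a≤c, −a<b≤a
well minimum = a = 2

2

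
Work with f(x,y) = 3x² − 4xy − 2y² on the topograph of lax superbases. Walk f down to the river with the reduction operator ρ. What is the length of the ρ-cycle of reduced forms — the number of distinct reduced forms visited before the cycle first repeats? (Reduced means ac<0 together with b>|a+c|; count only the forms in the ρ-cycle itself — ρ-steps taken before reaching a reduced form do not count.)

D = 40, ⌊√D⌋ = 6
descent: ρ → (-2,4,3)  [lands on river]
river: ρ → (3,2,-3)
river: ρ → (-3,4,2)
river: ρ → (2,4,-3)
river: ρ → (-3,2,3)
river: ρ → (3,4,-2)
ρ-cycle length = 6 (tail of 1 descent step not counted)

6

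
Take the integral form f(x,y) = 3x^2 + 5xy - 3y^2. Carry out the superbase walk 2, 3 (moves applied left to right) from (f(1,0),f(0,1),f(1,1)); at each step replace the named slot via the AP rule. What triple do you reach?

start (3,-3,5) = (f(1,0),f(0,1),f(1,1))
replace slot 2: 2·(3+5) − (-3) = 19 → (3,19,5)
replace slot 3: 2·(3+19) − 5 = 39 → (3,19,39)

3,19,39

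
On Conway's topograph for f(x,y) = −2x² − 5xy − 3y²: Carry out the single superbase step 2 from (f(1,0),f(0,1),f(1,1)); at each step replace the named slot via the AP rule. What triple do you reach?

start (-2,-3,-10) = (f(1,0),f(0,1),f(1,1))
replace slot 2: 2·((-2)+(-10)) − (-3) = -21 → (-2,-21,-10)

-2,-21,-10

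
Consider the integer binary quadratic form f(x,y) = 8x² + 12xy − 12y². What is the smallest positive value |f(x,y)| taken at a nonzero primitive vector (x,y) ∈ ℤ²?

river: ρ → (-12,12,8)
river: ρ → (8,20,-4)
river: ρ → (-4,20,8)
river: ρ → (8,12,-12)
closes: descent 0, river 4
min |a| on river = 4

4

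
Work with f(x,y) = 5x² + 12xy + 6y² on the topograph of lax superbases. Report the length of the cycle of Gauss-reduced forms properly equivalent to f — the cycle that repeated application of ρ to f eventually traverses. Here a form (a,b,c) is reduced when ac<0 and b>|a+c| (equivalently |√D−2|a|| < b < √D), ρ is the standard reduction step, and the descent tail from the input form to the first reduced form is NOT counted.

D = 24, ⌊√D⌋ = 4
descent: ρ → (6,0,-1)
descent: ρ → (-1,4,2)  [lands on river]
river: ρ → (2,4,-1)
ρ-cycle length = 2 (tail of 2 descent steps not counted)

2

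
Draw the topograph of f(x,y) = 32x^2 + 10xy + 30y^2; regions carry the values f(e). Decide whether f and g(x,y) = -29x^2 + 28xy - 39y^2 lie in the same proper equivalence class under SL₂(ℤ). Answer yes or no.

D₁ = -3740, D₂ = -3740
f: flip: (32,10,30)→(30,-10,32)
f: reduced (well bottom): (30,-10,32) with a≤c, −a<b≤a
g is negative-definite; reduce −g:
−g: reduced (well bottom): (29,-28,39) with a≤c, −a<b≤a
flip sign back: reduced form of g is (-29,28,-39)
reduced forms (30, -10, 32) vs (-29, 28, -39) ⇒ inequivalent

no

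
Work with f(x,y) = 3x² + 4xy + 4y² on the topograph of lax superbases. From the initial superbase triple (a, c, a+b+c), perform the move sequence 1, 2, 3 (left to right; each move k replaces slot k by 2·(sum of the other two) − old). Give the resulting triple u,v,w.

start (3,4,11) = (f(1,0),f(0,1),f(1,1))
replace slot 1: 2·(4+11) − 3 = 27 → (27,4,11)
replace slot 2: 2·(27+11) − 4 = 72 → (27,72,11)
replace slot 3: 2·(27+72) − 11 = 187 → (27,72,187)

27,72,187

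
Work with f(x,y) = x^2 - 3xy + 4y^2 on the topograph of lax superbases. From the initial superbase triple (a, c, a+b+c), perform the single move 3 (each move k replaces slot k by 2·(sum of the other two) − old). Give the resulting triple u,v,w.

start (1,4,2) = (f(1,0),f(0,1),f(1,1))
replace slot 3: 2·(1+4) − 2 = 8 → (1,4,8)

1,4,8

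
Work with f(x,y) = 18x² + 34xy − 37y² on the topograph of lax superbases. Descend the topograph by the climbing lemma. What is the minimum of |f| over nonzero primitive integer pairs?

river: ρ → (-37,40,15)
river: ρ → (15,50,-22)
river: ρ → (-22,38,27)
river: ρ → (27,16,-33)
river: ρ → (-33,50,10)
river: ρ → (10,50,-33)
river: ρ → (-33,16,27)
river: ρ → (27,38,-22)
river: ρ → (-22,50,15)
river: ρ → (15,40,-37)
river: ρ → (-37,34,18)
river: ρ → (18,38,-33)
river: ρ → (-33,28,23)
river: ρ → (23,18,-38)
river: ρ → (-38,58,3)
river: ρ → (3,56,-57)
river: ρ → (-57,58,2)
river: ρ → (2,58,-57)
river: ρ → (-57,56,3)
river: ρ → (3,58,-38)
river: ρ → (-38,18,23)
river: ρ → (23,28,-33)
river: ρ → (-33,38,18)
river: ρ → (18,34,-37)
closes: descent 0, river 24
min |a| on river = 2

2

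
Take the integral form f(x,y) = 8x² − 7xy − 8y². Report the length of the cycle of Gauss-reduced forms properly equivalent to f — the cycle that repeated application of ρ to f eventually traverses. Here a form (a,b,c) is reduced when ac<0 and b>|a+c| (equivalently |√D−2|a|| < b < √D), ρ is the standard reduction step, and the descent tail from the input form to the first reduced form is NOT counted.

D = 305, ⌊√D⌋ = 17
descent: ρ → (-8,7,8)  [lands on river]
river: ρ → (8,9,-7)
river: ρ → (-7,5,10)
river: ρ → (10,15,-2)
river: ρ → (-2,17,2)
river: ρ → (2,15,-10)
river: ρ → (-10,5,7)
river: ρ → (7,9,-8)
ρ-cycle length = 8 (tail of 1 descent step not counted)

8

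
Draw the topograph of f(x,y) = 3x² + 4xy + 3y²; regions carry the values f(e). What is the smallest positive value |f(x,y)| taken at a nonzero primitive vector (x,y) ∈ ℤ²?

translate: b→-2 (≡4 mod 6), so (3,4,3)→(3,-2,2)
flip: (3,-2,2)→(2,2,3)
reduced (well bottom): (2,2,3) with a≤c, −a<b≤a
well minimum = a = 2

2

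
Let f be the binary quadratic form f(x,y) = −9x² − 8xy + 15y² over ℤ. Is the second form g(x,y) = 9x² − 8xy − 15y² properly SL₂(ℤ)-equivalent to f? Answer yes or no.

D₁ = 604, D₂ = 604
river cycle of f (length 20): (15, 8, -9), (-9, 10, 14), (14, 18, -5), (-5, 22, 6), (6, 14, -17), (-17, 20, 3), (3, 22, -10), (-10, 18, 7), (7, 24, -1), (-1, 24, 7), … (10 more)
river cycle of g (length 20): (-15, 8, 9), (9, 10, -14), (-14, 18, 5), (5, 22, -6), (-6, 14, 17), (17, 20, -3), (-3, 22, 10), (10, 18, -7), (-7, 24, 1), (1, 24, -7), … (10 more)
cycles differ ⇒ inequivalent

no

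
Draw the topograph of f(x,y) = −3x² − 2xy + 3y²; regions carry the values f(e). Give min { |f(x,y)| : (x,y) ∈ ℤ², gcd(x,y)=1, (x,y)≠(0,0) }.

descent: ρ → (3,2,-3)  [lands on river]
river: ρ → (-3,4,2)
river: ρ → (2,4,-3)
river: ρ → (-3,2,3)
river: ρ → (3,4,-2)
river: ρ → (-2,4,3)
closes: descent 1, river 6
min |a| on river = 2

2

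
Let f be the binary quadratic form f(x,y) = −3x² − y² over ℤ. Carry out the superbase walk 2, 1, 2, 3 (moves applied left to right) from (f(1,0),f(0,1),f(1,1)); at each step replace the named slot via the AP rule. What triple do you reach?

start (-3,-1,-4) = (f(1,0),f(0,1),f(1,1))
replace slot 2: 2·((-3)+(-4)) − (-1) = -13 → (-3,-13,-4)
replace slot 1: 2·((-13)+(-4)) − (-3) = -31 → (-31,-13,-4)
replace slot 2: 2·((-31)+(-4)) − (-13) = -57 → (-31,-57,-4)
replace slot 3: 2·((-31)+(-57)) − (-4) = -172 → (-31,-57,-172)

-31,-57,-172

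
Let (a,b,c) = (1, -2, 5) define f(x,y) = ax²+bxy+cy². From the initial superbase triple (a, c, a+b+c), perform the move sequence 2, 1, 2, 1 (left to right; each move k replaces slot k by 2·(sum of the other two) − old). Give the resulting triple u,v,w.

start (1,5,4) = (f(1,0),f(0,1),f(1,1))
replace slot 2: 2·(1+4) − 5 = 5 → (1,5,4)
replace slot 1: 2·(5+4) − 1 = 17 → (17,5,4)
replace slot 2: 2·(17+4) − 5 = 37 → (17,37,4)
replace slot 1: 2·(37+4) − 17 = 65 → (65,37,4)

65,37,4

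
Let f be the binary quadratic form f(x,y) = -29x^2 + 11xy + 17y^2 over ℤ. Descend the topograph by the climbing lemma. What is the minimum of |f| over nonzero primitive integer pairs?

descent: ρ → (17,23,-23)  [lands on river]
river: ρ → (-23,23,17)
river: ρ → (17,45,-1)
river: ρ → (-1,45,17)
closes: descent 1, river 4
min |a| on river = 1

1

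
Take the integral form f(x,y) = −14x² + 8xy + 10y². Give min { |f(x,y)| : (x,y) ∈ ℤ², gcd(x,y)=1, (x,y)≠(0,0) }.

river: ρ → (10,12,-12)
river: ρ → (-12,12,10)
river: ρ → (10,8,-14)
river: ρ → (-14,20,4)
river: ρ → (4,20,-14)
river: ρ → (-14,8,10)
closes: descent 0, river 6
min |a| on river = 4

4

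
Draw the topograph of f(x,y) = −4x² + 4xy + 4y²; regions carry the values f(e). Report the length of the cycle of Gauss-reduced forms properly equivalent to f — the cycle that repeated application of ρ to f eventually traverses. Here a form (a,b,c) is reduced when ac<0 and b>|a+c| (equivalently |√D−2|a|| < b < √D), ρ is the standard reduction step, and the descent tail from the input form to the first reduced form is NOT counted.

D = 80, ⌊√D⌋ = 8
river: ρ → (4,4,-4)
river: ρ → (-4,4,4)
ρ-cycle length = 2 (tail of 0 descent steps not counted)

2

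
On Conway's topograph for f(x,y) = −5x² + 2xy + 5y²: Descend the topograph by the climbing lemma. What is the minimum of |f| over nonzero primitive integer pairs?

river: ρ → (5,8,-2)
river: ρ → (-2,8,5)
river: ρ → (5,2,-5)
river: ρ → (-5,8,2)
river: ρ → (2,8,-5)
river: ρ → (-5,2,5)
closes: descent 0, river 6
min |a| on river = 2

2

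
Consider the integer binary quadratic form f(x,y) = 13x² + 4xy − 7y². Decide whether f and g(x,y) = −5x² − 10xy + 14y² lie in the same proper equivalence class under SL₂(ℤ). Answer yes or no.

D₁ = 380, D₂ = 380
river cycle of f (length 4): (-7, 10, 10), (10, 10, -7), (-7, 18, 2), (2, 18, -7)
river cycle of g (length 4): (14, 10, -5), (-5, 10, 14), (14, 18, -1), (-1, 18, 14)
cycles differ ⇒ inequivalent

no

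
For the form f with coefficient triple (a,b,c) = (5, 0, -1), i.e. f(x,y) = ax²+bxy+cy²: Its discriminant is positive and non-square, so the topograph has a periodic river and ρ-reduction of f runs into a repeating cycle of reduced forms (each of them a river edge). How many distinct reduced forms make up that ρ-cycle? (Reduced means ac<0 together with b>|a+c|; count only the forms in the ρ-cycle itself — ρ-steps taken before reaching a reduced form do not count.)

D = 20, ⌊√D⌋ = 4
descent: ρ → (-1,4,1)  [lands on river]
river: ρ → (1,4,-1)
ρ-cycle length = 2 (tail of 1 descent step not counted)

2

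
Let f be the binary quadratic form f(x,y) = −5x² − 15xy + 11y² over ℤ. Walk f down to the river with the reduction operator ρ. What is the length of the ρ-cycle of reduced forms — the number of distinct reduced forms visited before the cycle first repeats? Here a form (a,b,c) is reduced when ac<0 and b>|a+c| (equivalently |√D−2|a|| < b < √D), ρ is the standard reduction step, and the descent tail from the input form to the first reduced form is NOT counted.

D = 445, ⌊√D⌋ = 21
descent: ρ → (11,15,-5)  [lands on river]
river: ρ → (-5,15,11)
river: ρ → (11,7,-9)
river: ρ → (-9,11,9)
river: ρ → (9,7,-11)
river: ρ → (-11,15,5)
river: ρ → (5,15,-11)
river: ρ → (-11,7,9)
river: ρ → (9,11,-9)
river: ρ → (-9,7,11)
ρ-cycle length = 10 (tail of 1 descent step not counted)

10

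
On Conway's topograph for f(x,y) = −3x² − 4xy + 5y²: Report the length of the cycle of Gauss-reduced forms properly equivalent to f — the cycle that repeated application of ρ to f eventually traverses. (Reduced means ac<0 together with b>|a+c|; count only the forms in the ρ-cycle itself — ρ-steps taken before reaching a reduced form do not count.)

D = 76, ⌊√D⌋ = 8
descent: ρ → (5,4,-3)  [lands on river]
river: ρ → (-3,8,1)
river: ρ → (1,8,-3)
river: ρ → (-3,4,5)
river: ρ → (5,6,-2)
river: ρ → (-2,6,5)
ρ-cycle length = 6 (tail of 1 descent step not counted)

6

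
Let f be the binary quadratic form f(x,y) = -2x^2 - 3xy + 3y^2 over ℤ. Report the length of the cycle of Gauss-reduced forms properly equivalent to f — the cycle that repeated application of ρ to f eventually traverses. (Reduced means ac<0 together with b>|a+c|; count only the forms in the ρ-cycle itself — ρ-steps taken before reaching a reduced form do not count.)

D = 33, ⌊√D⌋ = 5
descent: ρ → (3,3,-2)  [lands on river]
river: ρ → (-2,5,1)
river: ρ → (1,5,-2)
river: ρ → (-2,3,3)
ρ-cycle length = 4 (tail of 1 descent step not counted)

4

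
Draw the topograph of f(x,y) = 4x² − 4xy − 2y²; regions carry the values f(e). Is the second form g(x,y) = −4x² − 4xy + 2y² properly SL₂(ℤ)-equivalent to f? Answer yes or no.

D₁ = 48, D₂ = 48
river cycle of f (length 2): (-2, 4, 4), (4, 4, -2)
river cycle of g (length 2): (2, 4, -4), (-4, 4, 2)
cycles differ ⇒ inequivalent

no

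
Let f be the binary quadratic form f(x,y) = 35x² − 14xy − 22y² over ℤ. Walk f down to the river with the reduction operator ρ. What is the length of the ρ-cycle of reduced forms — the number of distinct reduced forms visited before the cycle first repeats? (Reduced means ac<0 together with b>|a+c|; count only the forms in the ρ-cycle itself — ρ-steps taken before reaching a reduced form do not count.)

D = 3276, ⌊√D⌋ = 57
descent: ρ → (-22,14,35)  [lands on river]
river: ρ → (35,56,-1)
river: ρ → (-1,56,35)
river: ρ → (35,14,-22)
river: ρ → (-22,30,27)
river: ρ → (27,24,-25)
river: ρ → (-25,26,26)
river: ρ → (26,26,-25)
river: ρ → (-25,24,27)
river: ρ → (27,30,-22)
ρ-cycle length = 10 (tail of 1 descent step not counted)

10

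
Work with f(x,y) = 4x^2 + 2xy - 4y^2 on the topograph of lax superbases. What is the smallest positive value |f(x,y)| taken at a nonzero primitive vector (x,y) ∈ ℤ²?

river: ρ → (-4,6,2)
river: ρ → (2,6,-4)
river: ρ → (-4,2,4)
river: ρ → (4,6,-2)
river: ρ → (-2,6,4)
river: ρ → (4,2,-4)
closes: descent 0, river 6
min |a| on river = 2

2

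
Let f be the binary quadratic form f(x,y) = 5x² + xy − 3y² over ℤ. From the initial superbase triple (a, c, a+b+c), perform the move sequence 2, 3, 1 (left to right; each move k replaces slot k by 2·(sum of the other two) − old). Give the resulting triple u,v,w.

start (5,-3,3) = (f(1,0),f(0,1),f(1,1))
replace slot 2: 2·(5+3) − (-3) = 19 → (5,19,3)
replace slot 3: 2·(5+19) − 3 = 45 → (5,19,45)
replace slot 1: 2·(19+45) − 5 = 123 → (123,19,45)

123,19,45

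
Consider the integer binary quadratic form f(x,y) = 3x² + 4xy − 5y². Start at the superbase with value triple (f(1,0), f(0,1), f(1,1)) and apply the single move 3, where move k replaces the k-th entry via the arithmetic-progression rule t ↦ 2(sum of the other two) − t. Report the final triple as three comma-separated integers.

start (3,-5,2) = (f(1,0),f(0,1),f(1,1))
replace slot 3: 2·(3+(-5)) − 2 = -6 → (3,-5,-6)

3,-5,-6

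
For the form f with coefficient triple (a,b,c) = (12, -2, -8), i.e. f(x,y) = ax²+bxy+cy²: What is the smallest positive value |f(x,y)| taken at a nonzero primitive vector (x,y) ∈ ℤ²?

descent: ρ → (-8,18,2)  [lands on river]
river: ρ → (2,18,-8)
river: ρ → (-8,14,6)
river: ρ → (6,10,-12)
river: ρ → (-12,14,4)
river: ρ → (4,18,-4)
river: ρ → (-4,14,12)
river: ρ → (12,10,-6)
river: ρ → (-6,14,8)
river: ρ → (8,18,-2)
river: ρ → (-2,18,8)
river: ρ → (8,14,-6)
river: ρ → (-6,10,12)
river: ρ → (12,14,-4)
river: ρ → (-4,18,4)
river: ρ → (4,14,-12)
river: ρ → (-12,10,6)
river: ρ → (6,14,-8)
closes: descent 1, river 18
min |a| on river = 2

2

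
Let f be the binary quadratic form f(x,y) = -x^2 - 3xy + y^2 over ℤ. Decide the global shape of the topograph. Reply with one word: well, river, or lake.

D = b²−4ac = (-3)² − 4·(-1)·1 = 13
D > 0 non-square ⇒ indefinite ⇒ periodic river

river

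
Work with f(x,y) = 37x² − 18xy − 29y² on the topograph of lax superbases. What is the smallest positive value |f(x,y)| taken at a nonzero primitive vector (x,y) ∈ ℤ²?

descent: ρ → (-29,18,37)  [lands on river]
river: ρ → (37,56,-10)
river: ρ → (-10,64,13)
river: ρ → (13,66,-5)
river: ρ → (-5,64,26)
river: ρ → (26,40,-29)
closes: descent 1, river 6
min |a| on river = 5

5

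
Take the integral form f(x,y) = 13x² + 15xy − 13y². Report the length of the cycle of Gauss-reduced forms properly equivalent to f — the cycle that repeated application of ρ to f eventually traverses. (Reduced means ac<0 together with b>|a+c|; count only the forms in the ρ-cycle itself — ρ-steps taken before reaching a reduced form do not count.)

D = 901, ⌊√D⌋ = 30
river: ρ → (-13,11,15)
river: ρ → (15,19,-9)
river: ρ → (-9,17,17)
river: ρ → (17,17,-9)
river: ρ → (-9,19,15)
river: ρ → (15,11,-13)
river: ρ → (-13,15,13)
river: ρ → (13,11,-15)
river: ρ → (-15,19,9)
river: ρ → (9,17,-17)
river: ρ → (-17,17,9)
river: ρ → (9,19,-15)
river: ρ → (-15,11,13)
river: ρ → (13,15,-13)
ρ-cycle length = 14 (tail of 0 descent steps not counted)

14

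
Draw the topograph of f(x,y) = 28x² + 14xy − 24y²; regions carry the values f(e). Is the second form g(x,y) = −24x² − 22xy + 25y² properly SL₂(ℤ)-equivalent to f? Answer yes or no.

D₁ = 2884, D₂ = 2884
river cycle of f (length 36): (-24, 34, 18), (18, 38, -20), (-20, 42, 14), (14, 42, -20), (-20, 38, 18), (18, 34, -24), (-24, 14, 28), (28, 42, -10), (-10, 38, 36), (36, 34, -12), … (26 more)
river cycle of g (length 40): (25, 22, -24), (-24, 26, 23), (23, 20, -27), (-27, 34, 16), (16, 30, -31), (-31, 32, 15), (15, 28, -35), (-35, 42, 8), (8, 38, -45), (-45, 52, 1), … (30 more)
cycles differ ⇒ inequivalent

no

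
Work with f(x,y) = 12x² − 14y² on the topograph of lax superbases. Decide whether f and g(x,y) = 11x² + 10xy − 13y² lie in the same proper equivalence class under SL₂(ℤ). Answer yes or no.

D₁ = 672, D₂ = 672
river cycle of f (length 2): (12, 24, -2), (-2, 24, 12)
river cycle of g (length 6): (-13, 16, 8), (8, 16, -13), (-13, 10, 11), (11, 12, -12), (-12, 12, 11), (11, 10, -13)
cycles differ ⇒ inequivalent

no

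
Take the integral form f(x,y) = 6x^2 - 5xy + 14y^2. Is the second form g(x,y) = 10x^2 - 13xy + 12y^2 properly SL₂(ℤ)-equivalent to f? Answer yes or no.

D₁ = -311, D₂ = -311
f: reduced (well bottom): (6,-5,14) with a≤c, −a<b≤a
g: translate: b→7 (≡-13 mod 20), so (10,-13,12)→(10,7,9)
g: flip: (10,7,9)→(9,-7,10)
g: reduced (well bottom): (9,-7,10) with a≤c, −a<b≤a
reduced forms (6, -5, 14) vs (9, -7, 10) ⇒ inequivalent

no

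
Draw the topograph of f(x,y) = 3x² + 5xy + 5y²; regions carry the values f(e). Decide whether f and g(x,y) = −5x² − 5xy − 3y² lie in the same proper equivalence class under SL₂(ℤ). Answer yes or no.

D₁ = -35, D₂ = -35
f: translate: b→-1 (≡5 mod 6), so (3,5,5)→(3,-1,3)
f: flip: (3,-1,3)→(3,1,3)
f: reduced (well bottom): (3,1,3) with a≤c, −a<b≤a
g is negative-definite; reduce −g:
−g: flip: (5,5,3)→(3,-5,5)
−g: translate: b→1 (≡-5 mod 6), so (3,-5,5)→(3,1,3)
−g: reduced (well bottom): (3,1,3) with a≤c, −a<b≤a
flip sign back: reduced form of g is (-3,-1,-3)
reduced forms (3, 1, 3) vs (-3, -1, -3) ⇒ inequivalent

no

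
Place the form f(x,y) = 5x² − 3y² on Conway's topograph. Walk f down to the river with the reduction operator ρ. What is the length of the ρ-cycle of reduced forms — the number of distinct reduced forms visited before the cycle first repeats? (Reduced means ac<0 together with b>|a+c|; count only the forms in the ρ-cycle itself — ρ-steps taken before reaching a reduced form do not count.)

D = 60, ⌊√D⌋ = 7
descent: ρ → (-3,6,2)  [lands on river]
river: ρ → (2,6,-3)
ρ-cycle length = 2 (tail of 1 descent step not counted)

2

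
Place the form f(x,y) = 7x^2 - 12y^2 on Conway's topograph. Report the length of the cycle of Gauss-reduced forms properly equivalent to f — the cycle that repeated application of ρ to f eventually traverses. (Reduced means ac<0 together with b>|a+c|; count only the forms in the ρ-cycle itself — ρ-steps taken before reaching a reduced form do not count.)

D = 336, ⌊√D⌋ = 18
descent: ρ → (-12,0,7)
descent: ρ → (7,14,-5)  [lands on river]
river: ρ → (-5,16,4)
river: ρ → (4,16,-5)
river: ρ → (-5,14,7)
ρ-cycle length = 4 (tail of 2 descent steps not counted)

4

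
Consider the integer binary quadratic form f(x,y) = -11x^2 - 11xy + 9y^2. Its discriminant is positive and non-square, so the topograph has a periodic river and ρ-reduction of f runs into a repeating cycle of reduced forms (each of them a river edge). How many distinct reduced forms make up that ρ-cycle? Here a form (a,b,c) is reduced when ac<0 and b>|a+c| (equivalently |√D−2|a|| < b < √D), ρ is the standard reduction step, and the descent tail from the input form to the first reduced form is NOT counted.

D = 517, ⌊√D⌋ = 22
descent: ρ → (9,11,-11)  [lands on river]
river: ρ → (-11,11,9)
river: ρ → (9,7,-13)
river: ρ → (-13,19,3)
river: ρ → (3,17,-19)
river: ρ → (-19,21,1)
river: ρ → (1,21,-19)
river: ρ → (-19,17,3)
river: ρ → (3,19,-13)
river: ρ → (-13,7,9)
ρ-cycle length = 10 (tail of 1 descent step not counted)

10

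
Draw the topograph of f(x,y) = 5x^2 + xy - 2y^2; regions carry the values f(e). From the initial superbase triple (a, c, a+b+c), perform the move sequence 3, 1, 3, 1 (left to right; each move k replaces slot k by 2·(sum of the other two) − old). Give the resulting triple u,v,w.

start (5,-2,4) = (f(1,0),f(0,1),f(1,1))
replace slot 3: 2·(5+(-2)) − 4 = 2 → (5,-2,2)
replace slot 1: 2·((-2)+2) − 5 = -5 → (-5,-2,2)
replace slot 3: 2·((-5)+(-2)) − 2 = -16 → (-5,-2,-16)
replace slot 1: 2·((-2)+(-16)) − (-5) = -31 → (-31,-2,-16)

-31,-2,-16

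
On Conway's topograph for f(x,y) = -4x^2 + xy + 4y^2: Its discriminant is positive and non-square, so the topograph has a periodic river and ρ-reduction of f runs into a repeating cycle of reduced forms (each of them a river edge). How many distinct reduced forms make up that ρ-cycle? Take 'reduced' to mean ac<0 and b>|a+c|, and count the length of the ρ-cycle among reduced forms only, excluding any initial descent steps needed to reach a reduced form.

D = 65, ⌊√D⌋ = 8
river: ρ → (4,7,-1)
river: ρ → (-1,7,4)
river: ρ → (4,1,-4)
river: ρ → (-4,7,1)
river: ρ → (1,7,-4)
river: ρ → (-4,1,4)
ρ-cycle length = 6 (tail of 0 descent steps not counted)

6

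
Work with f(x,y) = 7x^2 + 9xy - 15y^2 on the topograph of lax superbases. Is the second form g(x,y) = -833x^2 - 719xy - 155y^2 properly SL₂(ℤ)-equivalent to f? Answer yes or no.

D₁ = 501, D₂ = 501
river cycle of f (length 8): (-15, 21, 1), (1, 21, -15), (-15, 9, 7), (7, 19, -5), (-5, 21, 3), (3, 21, -5), (-5, 19, 7), (7, 9, -15)
river cycle of g (length 8): (-15, 21, 1), (1, 21, -15), (-15, 9, 7), (7, 19, -5), (-5, 21, 3), (3, 21, -5), (-5, 19, 7), (7, 9, -15)
cycles coincide ⇒ equivalent

yes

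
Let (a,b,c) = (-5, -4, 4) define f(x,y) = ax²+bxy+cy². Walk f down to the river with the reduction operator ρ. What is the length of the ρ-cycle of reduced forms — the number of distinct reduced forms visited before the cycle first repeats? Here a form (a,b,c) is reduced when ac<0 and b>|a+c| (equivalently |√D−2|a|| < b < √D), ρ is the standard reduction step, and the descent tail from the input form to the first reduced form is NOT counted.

D = 96, ⌊√D⌋ = 9
descent: ρ → (4,4,-5)  [lands on river]
river: ρ → (-5,6,3)
river: ρ → (3,6,-5)
river: ρ → (-5,4,4)
ρ-cycle length = 4 (tail of 1 descent step not counted)

4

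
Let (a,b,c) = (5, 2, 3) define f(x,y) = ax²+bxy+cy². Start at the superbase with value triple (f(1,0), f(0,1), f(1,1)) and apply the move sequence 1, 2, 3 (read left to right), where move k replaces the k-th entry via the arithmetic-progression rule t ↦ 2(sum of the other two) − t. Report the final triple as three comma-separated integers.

start (5,3,10) = (f(1,0),f(0,1),f(1,1))
replace slot 1: 2·(3+10) − 5 = 21 → (21,3,10)
replace slot 2: 2·(21+10) − 3 = 59 → (21,59,10)
replace slot 3: 2·(21+59) − 10 = 150 → (21,59,150)

21,59,150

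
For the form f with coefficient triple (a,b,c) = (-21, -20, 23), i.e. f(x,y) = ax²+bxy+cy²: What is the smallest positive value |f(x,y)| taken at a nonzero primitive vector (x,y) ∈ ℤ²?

descent: ρ → (23,20,-21)  [lands on river]
river: ρ → (-21,22,22)
river: ρ → (22,22,-21)
river: ρ → (-21,20,23)
river: ρ → (23,26,-18)
river: ρ → (-18,46,3)
river: ρ → (3,44,-33)
river: ρ → (-33,22,14)
river: ρ → (14,34,-21)
river: ρ → (-21,8,27)
river: ρ → (27,46,-2)
river: ρ → (-2,46,27)
river: ρ → (27,8,-21)
river: ρ → (-21,34,14)
river: ρ → (14,22,-33)
river: ρ → (-33,44,3)
river: ρ → (3,46,-18)
river: ρ → (-18,26,23)
closes: descent 1, river 18
min |a| on river = 2

2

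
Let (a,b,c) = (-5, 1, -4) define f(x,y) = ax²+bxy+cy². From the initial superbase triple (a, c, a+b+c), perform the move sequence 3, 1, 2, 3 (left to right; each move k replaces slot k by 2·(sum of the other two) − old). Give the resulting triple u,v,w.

start (-5,-4,-8) = (f(1,0),f(0,1),f(1,1))
replace slot 3: 2·((-5)+(-4)) − (-8) = -10 → (-5,-4,-10)
replace slot 1: 2·((-4)+(-10)) − (-5) = -23 → (-23,-4,-10)
replace slot 2: 2·((-23)+(-10)) − (-4) = -62 → (-23,-62,-10)
replace slot 3: 2·((-23)+(-62)) − (-10) = -160 → (-23,-62,-160)

-23,-62,-160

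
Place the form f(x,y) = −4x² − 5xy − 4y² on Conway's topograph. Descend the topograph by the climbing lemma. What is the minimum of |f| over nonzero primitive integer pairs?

translate: b→-3 (≡5 mod 8), so (4,5,4)→(4,-3,3)
flip: (4,-3,3)→(3,3,4)
reduced (well bottom): (3,3,4) with a≤c, −a<b≤a
well minimum |f| = |-3| = 3 (negative-definite)

3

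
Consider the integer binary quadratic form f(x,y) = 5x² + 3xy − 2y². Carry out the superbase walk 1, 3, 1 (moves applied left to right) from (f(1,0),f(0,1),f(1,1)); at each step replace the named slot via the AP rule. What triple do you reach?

start (5,-2,6) = (f(1,0),f(0,1),f(1,1))
replace slot 1: 2·((-2)+6) − 5 = 3 → (3,-2,6)
replace slot 3: 2·(3+(-2)) − 6 = -4 → (3,-2,-4)
replace slot 1: 2·((-2)+(-4)) − 3 = -15 → (-15,-2,-4)

-15,-2,-4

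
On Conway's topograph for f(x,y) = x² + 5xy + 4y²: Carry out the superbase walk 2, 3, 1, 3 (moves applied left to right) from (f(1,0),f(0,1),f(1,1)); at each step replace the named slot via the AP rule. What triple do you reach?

start (1,4,10) = (f(1,0),f(0,1),f(1,1))
replace slot 2: 2·(1+10) − 4 = 18 → (1,18,10)
replace slot 3: 2·(1+18) − 10 = 28 → (1,18,28)
replace slot 1: 2·(18+28) − 1 = 91 → (91,18,28)
replace slot 3: 2·(91+18) − 28 = 190 → (91,18,190)

91,18,190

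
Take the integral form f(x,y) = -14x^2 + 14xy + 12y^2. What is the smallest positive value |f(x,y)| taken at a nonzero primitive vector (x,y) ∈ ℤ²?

river: ρ → (12,10,-16)
river: ρ → (-16,22,6)
river: ρ → (6,26,-8)
river: ρ → (-8,22,12)
river: ρ → (12,26,-4)
river: ρ → (-4,22,24)
river: ρ → (24,26,-2)
river: ρ → (-2,26,24)
river: ρ → (24,22,-4)
river: ρ → (-4,26,12)
river: ρ → (12,22,-8)
river: ρ → (-8,26,6)
river: ρ → (6,22,-16)
river: ρ → (-16,10,12)
river: ρ → (12,14,-14)
river: ρ → (-14,14,12)
closes: descent 0, river 16
min |a| on river = 2

2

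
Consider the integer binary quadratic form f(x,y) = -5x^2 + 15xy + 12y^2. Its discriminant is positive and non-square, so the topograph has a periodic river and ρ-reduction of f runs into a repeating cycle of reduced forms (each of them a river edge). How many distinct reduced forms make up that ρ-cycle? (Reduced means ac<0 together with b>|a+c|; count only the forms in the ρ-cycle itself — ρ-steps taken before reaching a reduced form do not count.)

D = 465, ⌊√D⌋ = 21
river: ρ → (12,9,-8)
river: ρ → (-8,7,13)
river: ρ → (13,19,-2)
river: ρ → (-2,21,3)
river: ρ → (3,21,-2)
river: ρ → (-2,19,13)
river: ρ → (13,7,-8)
river: ρ → (-8,9,12)
river: ρ → (12,15,-5)
river: ρ → (-5,15,12)
ρ-cycle length = 10 (tail of 0 descent steps not counted)

10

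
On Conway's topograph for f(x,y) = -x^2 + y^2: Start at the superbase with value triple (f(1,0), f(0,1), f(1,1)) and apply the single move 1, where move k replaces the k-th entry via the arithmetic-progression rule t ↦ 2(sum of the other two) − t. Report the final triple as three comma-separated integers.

start (-1,1,0) = (f(1,0),f(0,1),f(1,1))
replace slot 1: 2·(1+0) − (-1) = 3 → (3,1,0)

3,1,0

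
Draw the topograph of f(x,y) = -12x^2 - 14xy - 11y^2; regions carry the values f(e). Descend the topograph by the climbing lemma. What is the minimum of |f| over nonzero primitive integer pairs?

translate: b→-10 (≡14 mod 24), so (12,14,11)→(12,-10,9)
flip: (12,-10,9)→(9,10,12)
translate: b→-8 (≡10 mod 18), so (9,10,12)→(9,-8,11)
reduced (well bottom): (9,-8,11) with a≤c, −a<b≤a
well minimum |f| = |-9| = 9 (negative-definite)

9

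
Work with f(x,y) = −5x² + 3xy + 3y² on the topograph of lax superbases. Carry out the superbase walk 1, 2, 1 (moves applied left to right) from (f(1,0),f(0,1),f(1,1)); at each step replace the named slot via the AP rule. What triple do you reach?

start (-5,3,1) = (f(1,0),f(0,1),f(1,1))
replace slot 1: 2·(3+1) − (-5) = 13 → (13,3,1)
replace slot 2: 2·(13+1) − 3 = 25 → (13,25,1)
replace slot 1: 2·(25+1) − 13 = 39 → (39,25,1)

39,25,1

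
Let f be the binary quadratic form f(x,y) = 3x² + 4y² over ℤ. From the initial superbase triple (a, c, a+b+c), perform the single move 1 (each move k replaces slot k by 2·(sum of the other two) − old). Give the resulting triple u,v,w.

start (3,4,7) = (f(1,0),f(0,1),f(1,1))
replace slot 1: 2·(4+7) − 3 = 19 → (19,4,7)

19,4,7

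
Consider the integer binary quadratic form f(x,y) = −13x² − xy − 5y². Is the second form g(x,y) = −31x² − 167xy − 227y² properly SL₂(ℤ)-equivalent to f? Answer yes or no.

D₁ = -259, D₂ = -259
f is negative-definite; reduce −f:
−f: flip: (13,1,5)→(5,-1,13)
−f: reduced (well bottom): (5,-1,13) with a≤c, −a<b≤a
flip sign back: reduced form of f is (-5,1,-13)
g is negative-definite; reduce −g:
−g: translate: b→-19 (≡167 mod 62), so (31,167,227)→(31,-19,5)
−g: flip: (31,-19,5)→(5,19,31)
−g: translate: b→-1 (≡19 mod 10), so (5,19,31)→(5,-1,13)
−g: reduced (well bottom): (5,-1,13) with a≤c, −a<b≤a
flip sign back: reduced form of g is (-5,1,-13)
reduced forms (-5, 1, -13) vs (-5, 1, -13) ⇒ equivalent

yes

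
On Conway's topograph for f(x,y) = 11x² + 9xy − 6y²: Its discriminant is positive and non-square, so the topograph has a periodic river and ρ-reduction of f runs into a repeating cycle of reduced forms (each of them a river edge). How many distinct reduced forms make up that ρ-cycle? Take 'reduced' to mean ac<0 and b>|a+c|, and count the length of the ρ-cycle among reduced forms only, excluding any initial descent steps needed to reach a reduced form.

D = 345, ⌊√D⌋ = 18
river: ρ → (-6,15,5)
river: ρ → (5,15,-6)
river: ρ → (-6,9,11)
river: ρ → (11,13,-4)
river: ρ → (-4,11,14)
river: ρ → (14,17,-1)
river: ρ → (-1,17,14)
river: ρ → (14,11,-4)
river: ρ → (-4,13,11)
river: ρ → (11,9,-6)
ρ-cycle length = 10 (tail of 0 descent steps not counted)

10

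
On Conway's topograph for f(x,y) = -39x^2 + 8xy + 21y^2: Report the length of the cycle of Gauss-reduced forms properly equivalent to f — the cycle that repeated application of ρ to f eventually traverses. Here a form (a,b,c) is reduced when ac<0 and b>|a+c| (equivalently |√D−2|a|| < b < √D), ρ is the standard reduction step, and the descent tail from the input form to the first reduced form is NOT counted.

D = 3340, ⌊√D⌋ = 57
descent: ρ → (21,34,-26)  [lands on river]
river: ρ → (-26,18,29)
river: ρ → (29,40,-15)
river: ρ → (-15,50,14)
river: ρ → (14,34,-39)
river: ρ → (-39,44,9)
river: ρ → (9,46,-34)
river: ρ → (-34,22,21)
river: ρ → (21,20,-35)
river: ρ → (-35,50,6)
river: ρ → (6,46,-51)
river: ρ → (-51,56,1)
river: ρ → (1,56,-51)
river: ρ → (-51,46,6)
river: ρ → (6,50,-35)
river: ρ → (-35,20,21)
river: ρ → (21,22,-34)
river: ρ → (-34,46,9)
river: ρ → (9,44,-39)
river: ρ → (-39,34,14)
river: ρ → (14,50,-15)
river: ρ → (-15,40,29)
river: ρ → (29,18,-26)
river: ρ → (-26,34,21)
river: ρ → (21,50,-10)
river: ρ → (-10,50,21)
ρ-cycle length = 26 (tail of 1 descent step not counted)

26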